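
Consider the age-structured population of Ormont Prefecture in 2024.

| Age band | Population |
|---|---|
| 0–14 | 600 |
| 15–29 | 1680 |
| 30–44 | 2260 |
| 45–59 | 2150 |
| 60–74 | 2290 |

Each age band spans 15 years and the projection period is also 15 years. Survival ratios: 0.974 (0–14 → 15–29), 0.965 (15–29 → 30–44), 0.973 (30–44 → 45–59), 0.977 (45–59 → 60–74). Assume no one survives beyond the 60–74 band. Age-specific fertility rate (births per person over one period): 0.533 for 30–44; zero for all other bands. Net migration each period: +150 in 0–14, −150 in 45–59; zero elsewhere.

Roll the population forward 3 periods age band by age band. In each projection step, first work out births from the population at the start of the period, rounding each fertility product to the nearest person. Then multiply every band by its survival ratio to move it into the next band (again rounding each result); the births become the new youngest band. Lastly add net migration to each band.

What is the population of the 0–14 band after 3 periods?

451

Call the bands 1 to 5, youngest first.
[period 1]
Births: 2260 × 0.533 = 1205
Band 2: 600 × 0.974 = 584
Band 3: 1680 × 0.965 = 1621
Band 4: 2260 × 0.973 = 2199
Band 5: 2150 × 0.977 = 2101
Net migration: Band 1 + 150 → 1355; Band 4 − 150 → 2049
Population now: 0–14=1355, 15–29=584, 30–44=1621, 45–59=2049, 60–74=2101
[period 2]
Births: 1621 × 0.533 = 864
Band 2: 1355 × 0.974 = 1320
Band 3: 584 × 0.965 = 564
Band 4: 1621 × 0.973 = 1577
Band 5: 2049 × 0.977 = 2002
Net migration: Band 1 + 150 → 1014; Band 4 − 150 → 1427
Population now: 0–14=1014, 15–29=1320, 30–44=564, 45–59=1427, 60–74=2002
[period 3]
Births: 564 × 0.533 = 301
Band 2: 1014 × 0.974 = 988
Band 3: 1320 × 0.965 = 1274
Band 4: 564 × 0.973 = 549
Band 5: 1427 × 0.977 = 1394
Net migration: Band 1 + 150 → 451; Band 4 − 150 → 399
Population now: 0–14=451, 15–29=988, 30–44=1274, 45–59=399, 60–74=1394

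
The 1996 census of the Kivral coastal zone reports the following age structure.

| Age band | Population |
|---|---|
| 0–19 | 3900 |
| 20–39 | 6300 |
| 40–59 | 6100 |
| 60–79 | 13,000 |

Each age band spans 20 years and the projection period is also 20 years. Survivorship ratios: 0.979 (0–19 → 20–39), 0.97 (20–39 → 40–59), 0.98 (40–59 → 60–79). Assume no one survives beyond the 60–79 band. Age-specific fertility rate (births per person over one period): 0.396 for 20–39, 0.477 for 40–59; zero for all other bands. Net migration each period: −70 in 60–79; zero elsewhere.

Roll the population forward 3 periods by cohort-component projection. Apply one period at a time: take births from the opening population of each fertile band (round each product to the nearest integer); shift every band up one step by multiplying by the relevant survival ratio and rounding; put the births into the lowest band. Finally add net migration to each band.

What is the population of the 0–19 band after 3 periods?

3861

Period 1:
Births: 6300 × 0.396 = 2495  |  6100 × 0.477 = 2910 — total 5405
20–39: 3900 × 0.979 = 3818
40–59: 6300 × 0.97 = 6111
60–79: 6100 × 0.98 = 5978
Net migration: 60–79 − 70 → 5908
→ [5405, 3818, 6111, 5908]
Period 2:
Births: 3818 × 0.396 = 1512  |  6111 × 0.477 = 2915 — total 4427
20–39: 5405 × 0.979 = 5291
40–59: 3818 × 0.97 = 3703
60–79: 6111 × 0.98 = 5989
Net migration: 60–79 − 70 → 5919
→ [4427, 5291, 3703, 5919]
Period 3:
Births: 5291 × 0.396 = 2095  |  3703 × 0.477 = 1766 — total 3861
20–39: 4427 × 0.979 = 4334
40–59: 5291 × 0.97 = 5132
60–79: 3703 × 0.98 = 3629
Net migration: 60–79 − 70 → 3559
→ [3861, 4334, 5132, 3559]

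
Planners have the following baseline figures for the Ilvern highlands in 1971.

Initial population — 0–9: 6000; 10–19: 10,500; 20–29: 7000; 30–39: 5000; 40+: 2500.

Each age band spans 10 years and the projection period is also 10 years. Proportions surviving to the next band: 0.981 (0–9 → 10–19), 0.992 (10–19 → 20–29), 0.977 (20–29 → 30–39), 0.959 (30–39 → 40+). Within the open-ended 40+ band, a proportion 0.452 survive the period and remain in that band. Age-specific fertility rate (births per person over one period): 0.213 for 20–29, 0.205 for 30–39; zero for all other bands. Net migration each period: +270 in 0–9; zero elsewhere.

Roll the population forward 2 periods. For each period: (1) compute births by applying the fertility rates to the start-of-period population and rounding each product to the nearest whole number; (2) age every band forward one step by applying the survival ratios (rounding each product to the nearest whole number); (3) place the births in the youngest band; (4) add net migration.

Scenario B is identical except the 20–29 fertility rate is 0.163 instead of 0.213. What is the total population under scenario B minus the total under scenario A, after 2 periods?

-864

Period 1:
Births: 7000 × 0.213 = 1491, 5000 × 0.205 = 1025 — total 2516
10–19: 6000 × 0.981 = 5886
20–29: 10500 × 0.992 = 10416
30–39: 7000 × 0.977 = 6839
40+: 5000 × 0.959 + 2500 × 0.452 = 4795 + 1130 = 5925
Net migration: 0–9 + 270 → 2786
End of period: [2786, 5886, 10416, 6839, 5925]
Period 2:
Births: 10416 × 0.213 = 2219, 6839 × 0.205 = 1402 — total 3621
10–19: 2786 × 0.981 = 2733
20–29: 5886 × 0.992 = 5839
30–39: 10416 × 0.977 = 10176
40+: 6839 × 0.959 + 5925 × 0.452 = 6559 + 2678 = 9237
Net migration: 0–9 + 270 → 3891
End of period: [3891, 2733, 5839, 10176, 9237]
Scenario A total after 2 periods: 31876
Scenario B projection —
Period 1:
Births: 7000 × 0.163 = 1141, 5000 × 0.205 = 1025 — total 2166
10–19: 6000 × 0.981 = 5886
20–29: 10500 × 0.992 = 10416
30–39: 7000 × 0.977 = 6839
40+: 5000 × 0.959 + 2500 × 0.452 = 4795 + 1130 = 5925
Net migration: 0–9 + 270 → 2436
End of period: [2436, 5886, 10416, 6839, 5925]
Period 2:
Births: 10416 × 0.163 = 1698, 6839 × 0.205 = 1402 — total 3100
10–19: 2436 × 0.981 = 2390
20–29: 5886 × 0.992 = 5839
30–39: 10416 × 0.977 = 10176
40+: 6839 × 0.959 + 5925 × 0.452 = 6559 + 2678 = 9237
Net migration: 0–9 + 270 → 3370
End of period: [3370, 2390, 5839, 10176, 9237]
Scenario B total after 2 periods: 31012
Difference B − A = 31012 − 31876 = -864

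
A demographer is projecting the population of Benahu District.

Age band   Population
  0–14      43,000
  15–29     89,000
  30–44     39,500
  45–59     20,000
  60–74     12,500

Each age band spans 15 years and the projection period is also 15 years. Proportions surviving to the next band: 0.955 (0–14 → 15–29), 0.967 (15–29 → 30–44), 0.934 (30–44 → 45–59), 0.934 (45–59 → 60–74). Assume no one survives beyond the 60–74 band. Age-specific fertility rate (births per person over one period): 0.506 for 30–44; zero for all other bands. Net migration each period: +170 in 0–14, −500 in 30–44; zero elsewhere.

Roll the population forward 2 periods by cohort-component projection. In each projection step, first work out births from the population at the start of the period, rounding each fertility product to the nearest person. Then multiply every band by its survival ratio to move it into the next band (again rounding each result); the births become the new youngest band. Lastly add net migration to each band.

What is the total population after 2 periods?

(Groups numbered youngest = 1 to oldest = 5.)
[period 1]
Births: 39500 * 0.506 = 19987
Group 2: 43000 * 0.955 = 41065
Group 3: 89000 * 0.967 = 86063
Group 4: 39500 * 0.934 = 36893
Group 5: 20000 * 0.934 = 18680
Net migration: Group 1 + 170 → 20157; Group 3 − 500 → 85563
End of period: [20157, 41065, 85563, 36893, 18680]
[period 2]
Births: 85563 * 0.506 = 43295
Group 2: 20157 * 0.955 = 19250
Group 3: 41065 * 0.967 = 39710
Group 4: 85563 * 0.934 = 79916
Group 5: 36893 * 0.934 = 34458
Net migration: Group 1 + 170 → 43465; Group 3 − 500 → 39210
End of period: [43465, 19250, 39210, 79916, 34458]
Total after period 2: 43465 + 19250 + 39210 + 79916 + 34458 = 216299

216299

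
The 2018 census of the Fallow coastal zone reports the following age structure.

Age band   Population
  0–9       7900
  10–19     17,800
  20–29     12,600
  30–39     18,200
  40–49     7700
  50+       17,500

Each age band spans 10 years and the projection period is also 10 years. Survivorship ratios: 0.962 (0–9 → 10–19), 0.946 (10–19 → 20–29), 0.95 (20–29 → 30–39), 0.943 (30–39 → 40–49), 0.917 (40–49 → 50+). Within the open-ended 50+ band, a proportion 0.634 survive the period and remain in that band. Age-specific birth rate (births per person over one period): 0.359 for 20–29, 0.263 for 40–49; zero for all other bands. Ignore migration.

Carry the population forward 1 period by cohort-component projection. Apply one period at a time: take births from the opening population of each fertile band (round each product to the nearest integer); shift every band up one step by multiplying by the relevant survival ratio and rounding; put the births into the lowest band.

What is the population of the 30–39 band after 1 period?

— Period 1 —
Births: 12600 × 0.359 = 4523 ; 7700 × 0.263 = 2025 → 6548
10–19: 7900 × 0.962 = 7600
20–29: 17800 × 0.946 = 16839
30–39: 12600 × 0.95 = 11970
40–49: 18200 × 0.943 = 17163
50+: 7700 × 0.917 + 17500 × 0.634 = 7061 + 11095 = 18156
→ [6548, 7600, 16839, 11970, 17163, 18156]

11970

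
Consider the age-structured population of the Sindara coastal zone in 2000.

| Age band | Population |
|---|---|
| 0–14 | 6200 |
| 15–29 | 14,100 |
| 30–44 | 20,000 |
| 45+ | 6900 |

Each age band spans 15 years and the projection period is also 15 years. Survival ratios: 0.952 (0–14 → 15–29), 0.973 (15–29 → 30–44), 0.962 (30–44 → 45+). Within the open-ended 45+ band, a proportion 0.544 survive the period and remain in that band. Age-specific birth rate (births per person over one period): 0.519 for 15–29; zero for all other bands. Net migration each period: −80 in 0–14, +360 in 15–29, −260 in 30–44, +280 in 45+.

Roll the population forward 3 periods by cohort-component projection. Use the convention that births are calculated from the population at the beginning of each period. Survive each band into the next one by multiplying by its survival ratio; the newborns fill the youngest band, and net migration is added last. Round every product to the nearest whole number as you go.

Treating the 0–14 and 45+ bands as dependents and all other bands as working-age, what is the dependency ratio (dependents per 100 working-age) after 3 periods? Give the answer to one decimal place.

[period 1]
Births: 14100 × 0.519 = 7318
15–29: 6200 × 0.952 = 5902
30–44: 14100 × 0.973 = 13719
45+: 20000 × 0.962 + 6900 × 0.544 = 19240 + 3754 = 22994
Net migration: 0–14 − 80 → 7238; 15–29 + 360 → 6262; 30–44 − 260 → 13459; 45+ + 280 → 23274
Giving 7238 / 6262 / 13459 / 23274.
[period 2]
Births: 6262 × 0.519 = 3250
15–29: 7238 × 0.952 = 6891
30–44: 6262 × 0.973 = 6093
45+: 13459 × 0.962 + 23274 × 0.544 = 12948 + 12661 = 25609
Net migration: 0–14 − 80 → 3170; 15–29 + 360 → 7251; 30–44 − 260 → 5833; 45+ + 280 → 25889
Giving 3170 / 7251 / 5833 / 25889.
[period 3]
Births: 7251 × 0.519 = 3763
15–29: 3170 × 0.952 = 3018
30–44: 7251 × 0.973 = 7055
45+: 5833 × 0.962 + 25889 × 0.544 = 5611 + 14084 = 19695
Net migration: 0–14 − 80 → 3683; 15–29 + 360 → 3378; 30–44 − 260 → 6795; 45+ + 280 → 19975
Giving 3683 / 3378 / 6795 / 19975.
Dependents (band 0–14 + band 45+) = 3683 + 19975 = 23658; working-age = 10173; ratio = 23658/10173 × 100 = 232.6

232.6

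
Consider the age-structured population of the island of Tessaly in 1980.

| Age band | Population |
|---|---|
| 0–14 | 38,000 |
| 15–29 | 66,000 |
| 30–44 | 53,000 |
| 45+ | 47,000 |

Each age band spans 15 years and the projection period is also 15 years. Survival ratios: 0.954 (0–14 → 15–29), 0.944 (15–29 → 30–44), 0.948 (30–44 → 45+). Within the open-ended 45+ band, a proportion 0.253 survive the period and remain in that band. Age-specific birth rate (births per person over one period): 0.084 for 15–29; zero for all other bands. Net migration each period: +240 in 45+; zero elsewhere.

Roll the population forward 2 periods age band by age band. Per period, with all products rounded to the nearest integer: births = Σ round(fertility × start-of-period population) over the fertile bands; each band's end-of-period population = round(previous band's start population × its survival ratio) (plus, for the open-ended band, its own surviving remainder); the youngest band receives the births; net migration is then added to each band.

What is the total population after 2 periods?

(Groups numbered youngest = 1 to oldest = 4.)
After projecting period 1:
Births: 66000 × 0.084 = 5544
Group 2: 38000 × 0.954 = 36252
Group 3: 66000 × 0.944 = 62304
Group 4: 53000 × 0.948 + 47000 × 0.253 = 50244 + 11891 = 62135
Net migration: Group 4 + 240 → 62375
Giving 5544 / 36252 / 62304 / 62375.
After projecting period 2:
Births: 36252 × 0.084 = 3045
Group 2: 5544 × 0.954 = 5289
Group 3: 36252 × 0.944 = 34222
Group 4: 62304 × 0.948 + 62375 × 0.253 = 59064 + 15781 = 74845
Net migration: Group 4 + 240 → 75085
Giving 3045 / 5289 / 34222 / 75085.
Total after period 2: 3045 + 5289 + 34222 + 75085 = 117641

117641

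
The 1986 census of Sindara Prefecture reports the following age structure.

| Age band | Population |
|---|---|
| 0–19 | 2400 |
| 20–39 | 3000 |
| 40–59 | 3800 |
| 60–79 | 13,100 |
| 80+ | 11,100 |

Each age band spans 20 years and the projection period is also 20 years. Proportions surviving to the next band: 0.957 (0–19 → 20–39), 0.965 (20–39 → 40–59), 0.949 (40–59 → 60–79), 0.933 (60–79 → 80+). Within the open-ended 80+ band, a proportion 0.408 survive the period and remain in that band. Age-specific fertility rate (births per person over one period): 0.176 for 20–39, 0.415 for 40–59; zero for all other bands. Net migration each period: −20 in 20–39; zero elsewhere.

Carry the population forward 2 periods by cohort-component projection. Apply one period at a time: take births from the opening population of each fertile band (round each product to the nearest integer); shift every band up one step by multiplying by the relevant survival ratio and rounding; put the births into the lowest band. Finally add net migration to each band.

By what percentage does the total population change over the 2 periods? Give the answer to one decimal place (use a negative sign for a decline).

-43.9

— Period 1 —
Births: 3000 × 0.176 = 528, 3800 × 0.415 = 1577 → total 2105
20–39: 2400 × 0.957 = 2297
40–59: 3000 × 0.965 = 2895
60–79: 3800 × 0.949 = 3606
80+: 13100 × 0.933 + 11100 × 0.408 = 12222 + 4529 = 16751
Net migration: 20–39 − 20 → 2277
End of period: [2105, 2277, 2895, 3606, 16751]
— Period 2 —
Births: 2277 × 0.176 = 401, 2895 × 0.415 = 1201 → total 1602
20–39: 2105 × 0.957 = 2014
40–59: 2277 × 0.965 = 2197
60–79: 2895 × 0.949 = 2747
80+: 3606 × 0.933 + 16751 × 0.408 = 3364 + 6834 = 10198
Net migration: 20–39 − 20 → 1994
End of period: [1602, 1994, 2197, 2747, 10198]
Total: 33400 → 18738; change = -14662; percentage change = -43.9%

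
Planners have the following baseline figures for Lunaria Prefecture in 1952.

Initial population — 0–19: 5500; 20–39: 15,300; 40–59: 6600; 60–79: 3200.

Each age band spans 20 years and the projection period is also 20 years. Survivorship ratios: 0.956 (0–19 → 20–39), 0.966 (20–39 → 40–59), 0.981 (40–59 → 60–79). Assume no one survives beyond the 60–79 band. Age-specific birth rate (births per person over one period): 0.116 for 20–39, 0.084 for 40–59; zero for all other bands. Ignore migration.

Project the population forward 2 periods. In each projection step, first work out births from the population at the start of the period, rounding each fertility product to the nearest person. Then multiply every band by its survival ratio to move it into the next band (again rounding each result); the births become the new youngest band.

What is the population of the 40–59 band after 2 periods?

Period 1:
Births: 15300 × 0.116 = 1775 ; 6600 × 0.084 = 554 ⇒ total 2329
20–39: 5500 × 0.956 = 5258
40–59: 15300 × 0.966 = 14780
60–79: 6600 × 0.981 = 6475
End of period: [2329, 5258, 14780, 6475]
Period 2:
Births: 5258 × 0.116 = 610 ; 14780 × 0.084 = 1242 ⇒ total 1852
20–39: 2329 × 0.956 = 2227
40–59: 5258 × 0.966 = 5079
60–79: 14780 × 0.981 = 14499
End of period: [1852, 2227, 5079, 14499]

5079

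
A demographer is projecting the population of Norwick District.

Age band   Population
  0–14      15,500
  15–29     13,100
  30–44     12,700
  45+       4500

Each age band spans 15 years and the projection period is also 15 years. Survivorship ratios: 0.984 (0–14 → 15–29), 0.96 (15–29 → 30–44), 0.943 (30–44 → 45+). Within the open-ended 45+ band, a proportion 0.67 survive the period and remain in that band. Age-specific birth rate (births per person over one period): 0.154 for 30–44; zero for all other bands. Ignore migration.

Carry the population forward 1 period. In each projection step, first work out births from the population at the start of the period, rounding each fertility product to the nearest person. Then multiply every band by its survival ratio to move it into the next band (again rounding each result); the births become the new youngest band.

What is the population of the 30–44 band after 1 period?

[period 1]
Births: 12700 × 0.154 = 1956
15–29: 15500 × 0.984 = 15252
30–44: 13100 × 0.96 = 12576
45+: 12700 × 0.943 + 4500 × 0.67 = 11976 + 3015 = 14991
Giving 1956 / 15252 / 12576 / 14991.

12576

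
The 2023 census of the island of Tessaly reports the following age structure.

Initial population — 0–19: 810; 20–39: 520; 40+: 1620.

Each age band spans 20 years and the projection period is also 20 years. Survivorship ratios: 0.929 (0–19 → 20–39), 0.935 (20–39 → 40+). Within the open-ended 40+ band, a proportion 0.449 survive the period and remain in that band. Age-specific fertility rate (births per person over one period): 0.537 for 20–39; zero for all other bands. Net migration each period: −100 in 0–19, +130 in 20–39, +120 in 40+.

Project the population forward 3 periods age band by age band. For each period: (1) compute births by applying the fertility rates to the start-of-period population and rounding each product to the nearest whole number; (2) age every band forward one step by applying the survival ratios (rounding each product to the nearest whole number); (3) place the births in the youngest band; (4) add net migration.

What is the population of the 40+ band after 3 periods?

Period 1.
Births: 520 * 0.537 = 279
20–39: 810 * 0.929 = 752
40+: 520 * 0.935 + 1620 * 0.449 = 486 + 727 = 1213
Net migration: 0–19 − 100 → 179; 20–39 + 130 → 882; 40+ + 120 → 1333
Population now: 0–19=179, 20–39=882, 40+=1333
Period 2.
Births: 882 * 0.537 = 474
20–39: 179 * 0.929 = 166
40+: 882 * 0.935 + 1333 * 0.449 = 825 + 599 = 1424
Net migration: 0–19 − 100 → 374; 20–39 + 130 → 296; 40+ + 120 → 1544
Population now: 0–19=374, 20–39=296, 40+=1544
Period 3.
Births: 296 * 0.537 = 159
20–39: 374 * 0.929 = 347
40+: 296 * 0.935 + 1544 * 0.449 = 277 + 693 = 970
Net migration: 0–19 − 100 → 59; 20–39 + 130 → 477; 40+ + 120 → 1090
Population now: 0–19=59, 20–39=477, 40+=1090

1090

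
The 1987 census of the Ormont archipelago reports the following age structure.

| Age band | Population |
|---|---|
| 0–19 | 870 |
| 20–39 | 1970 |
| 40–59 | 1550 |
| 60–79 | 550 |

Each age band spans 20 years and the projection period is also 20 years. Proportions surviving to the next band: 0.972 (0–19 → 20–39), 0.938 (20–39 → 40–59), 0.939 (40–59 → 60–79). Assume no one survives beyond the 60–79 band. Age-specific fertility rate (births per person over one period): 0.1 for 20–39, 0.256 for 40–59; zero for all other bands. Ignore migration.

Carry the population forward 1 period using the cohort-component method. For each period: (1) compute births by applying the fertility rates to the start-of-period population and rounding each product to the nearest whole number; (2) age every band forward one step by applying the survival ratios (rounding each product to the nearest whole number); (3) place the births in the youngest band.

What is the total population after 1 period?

After projecting period 1:
Births: 1970 × 0.1 = 197  |  1550 × 0.256 = 397 — total 594
20–39: 870 × 0.972 = 846
40–59: 1970 × 0.938 = 1848
60–79: 1550 × 0.939 = 1455
End of period: [594, 846, 1848, 1455]
Total after period 1: 594 + 846 + 1848 + 1455 = 4743

4743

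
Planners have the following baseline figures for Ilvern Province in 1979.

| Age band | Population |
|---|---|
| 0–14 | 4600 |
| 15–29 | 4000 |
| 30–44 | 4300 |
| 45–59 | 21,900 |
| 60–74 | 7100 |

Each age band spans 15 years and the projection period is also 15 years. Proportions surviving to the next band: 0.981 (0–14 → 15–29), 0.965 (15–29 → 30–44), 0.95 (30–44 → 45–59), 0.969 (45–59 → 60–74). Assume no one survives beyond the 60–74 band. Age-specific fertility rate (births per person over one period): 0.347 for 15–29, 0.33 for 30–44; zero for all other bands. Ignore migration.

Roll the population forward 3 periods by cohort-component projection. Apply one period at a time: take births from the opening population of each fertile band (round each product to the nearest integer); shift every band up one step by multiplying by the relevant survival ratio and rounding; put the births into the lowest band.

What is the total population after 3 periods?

[period 1]
Births: 4000 * 0.347 = 1388 ; 4300 * 0.33 = 1419 — total 2807
15–29: 4600 * 0.981 = 4513
30–44: 4000 * 0.965 = 3860
45–59: 4300 * 0.95 = 4085
60–74: 21900 * 0.969 = 21221
End of period: [2807, 4513, 3860, 4085, 21221]
[period 2]
Births: 4513 * 0.347 = 1566 ; 3860 * 0.33 = 1274 — total 2840
15–29: 2807 * 0.981 = 2754
30–44: 4513 * 0.965 = 4355
45–59: 3860 * 0.95 = 3667
60–74: 4085 * 0.969 = 3958
End of period: [2840, 2754, 4355, 3667, 3958]
[period 3]
Births: 2754 * 0.347 = 956 ; 4355 * 0.33 = 1437 — total 2393
15–29: 2840 * 0.981 = 2786
30–44: 2754 * 0.965 = 2658
45–59: 4355 * 0.95 = 4137
60–74: 3667 * 0.969 = 3553
End of period: [2393, 2786, 2658, 4137, 3553]
Total after period 3: 2393 + 2786 + 2658 + 4137 + 3553 = 15527

15527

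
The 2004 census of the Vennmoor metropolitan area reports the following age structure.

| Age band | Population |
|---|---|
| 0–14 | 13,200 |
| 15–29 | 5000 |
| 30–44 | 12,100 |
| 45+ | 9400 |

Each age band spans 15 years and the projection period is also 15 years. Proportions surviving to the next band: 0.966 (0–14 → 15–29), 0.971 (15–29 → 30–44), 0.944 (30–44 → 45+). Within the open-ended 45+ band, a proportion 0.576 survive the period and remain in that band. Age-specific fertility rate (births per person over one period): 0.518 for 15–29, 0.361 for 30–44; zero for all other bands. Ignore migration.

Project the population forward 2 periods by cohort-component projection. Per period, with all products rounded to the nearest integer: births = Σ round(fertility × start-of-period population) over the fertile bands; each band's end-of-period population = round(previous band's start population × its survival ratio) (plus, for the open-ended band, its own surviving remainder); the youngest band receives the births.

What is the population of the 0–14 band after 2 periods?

Period 1:
Births: 5000 × 0.518 = 2590  |  12100 × 0.361 = 4368 ⇒ total 6958
15–29: 13200 × 0.966 = 12751
30–44: 5000 × 0.971 = 4855
45+: 12100 × 0.944 + 9400 × 0.576 = 11422 + 5414 = 16836
Population now: 0–14=6958, 15–29=12751, 30–44=4855, 45+=16836
Period 2:
Births: 12751 × 0.518 = 6605  |  4855 × 0.361 = 1753 ⇒ total 8358
15–29: 6958 × 0.966 = 6721
30–44: 12751 × 0.971 = 12381
45+: 4855 × 0.944 + 16836 × 0.576 = 4583 + 9698 = 14281
Population now: 0–14=8358, 15–29=6721, 30–44=12381, 45+=14281

8358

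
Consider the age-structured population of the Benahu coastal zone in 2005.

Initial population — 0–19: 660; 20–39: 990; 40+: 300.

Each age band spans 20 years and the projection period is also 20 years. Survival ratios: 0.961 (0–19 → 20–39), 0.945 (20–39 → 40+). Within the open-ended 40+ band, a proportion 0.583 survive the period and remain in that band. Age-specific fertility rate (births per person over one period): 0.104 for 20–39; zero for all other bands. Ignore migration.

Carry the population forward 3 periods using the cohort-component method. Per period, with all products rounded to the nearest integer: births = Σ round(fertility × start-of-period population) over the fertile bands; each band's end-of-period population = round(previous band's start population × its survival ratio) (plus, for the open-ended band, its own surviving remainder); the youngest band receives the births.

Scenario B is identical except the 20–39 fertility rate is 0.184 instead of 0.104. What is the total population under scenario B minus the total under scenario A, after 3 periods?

Period 1:
Births: 990 × 0.104 = 103
20–39: 660 × 0.961 = 634
40+: 990 × 0.945 + 300 × 0.583 = 936 + 175 = 1111
→ [103, 634, 1111]
Period 2:
Births: 634 × 0.104 = 66
20–39: 103 × 0.961 = 99
40+: 634 × 0.945 + 1111 × 0.583 = 599 + 648 = 1247
→ [66, 99, 1247]
Period 3:
Births: 99 × 0.104 = 10
20–39: 66 × 0.961 = 63
40+: 99 × 0.945 + 1247 × 0.583 = 94 + 727 = 821
→ [10, 63, 821]
Scenario A total after 3 periods: 894
Scenario B projection —
Period 1:
Births: 990 × 0.184 = 182
20–39: 660 × 0.961 = 634
40+: 990 × 0.945 + 300 × 0.583 = 936 + 175 = 1111
→ [182, 634, 1111]
Period 2:
Births: 634 × 0.184 = 117
20–39: 182 × 0.961 = 175
40+: 634 × 0.945 + 1111 × 0.583 = 599 + 648 = 1247
→ [117, 175, 1247]
Period 3:
Births: 175 × 0.184 = 32
20–39: 117 × 0.961 = 112
40+: 175 × 0.945 + 1247 × 0.583 = 165 + 727 = 892
→ [32, 112, 892]
Scenario B total after 3 periods: 1036
Difference B − A = 1036 − 894 = 142

142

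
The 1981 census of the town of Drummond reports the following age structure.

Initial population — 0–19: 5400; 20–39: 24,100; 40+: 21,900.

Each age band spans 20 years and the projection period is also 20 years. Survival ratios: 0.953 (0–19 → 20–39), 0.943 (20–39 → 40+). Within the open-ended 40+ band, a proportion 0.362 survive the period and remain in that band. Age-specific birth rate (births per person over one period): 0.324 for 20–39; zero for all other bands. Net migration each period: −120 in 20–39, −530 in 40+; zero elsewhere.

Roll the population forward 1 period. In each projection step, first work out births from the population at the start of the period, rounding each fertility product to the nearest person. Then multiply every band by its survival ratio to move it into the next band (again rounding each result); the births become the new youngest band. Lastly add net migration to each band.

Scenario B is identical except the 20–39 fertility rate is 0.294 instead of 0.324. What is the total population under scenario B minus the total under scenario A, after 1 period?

-723

Period 1:
Births: 24100 × 0.324 = 7808
20–39: 5400 × 0.953 = 5146
40+: 24100 × 0.943 + 21900 × 0.362 = 22726 + 7928 = 30654
Net migration: 20–39 − 120 → 5026; 40+ − 530 → 30124
Population now: 0–19=7808, 20–39=5026, 40+=30124
Scenario A total after 1 period: 42958
Scenario B projection —
Period 1:
Births: 24100 × 0.294 = 7085
20–39: 5400 × 0.953 = 5146
40+: 24100 × 0.943 + 21900 × 0.362 = 22726 + 7928 = 30654
Net migration: 20–39 − 120 → 5026; 40+ − 530 → 30124
Population now: 0–19=7085, 20–39=5026, 40+=30124
Scenario B total after 1 period: 42235
Difference B − A = 42235 − 42958 = -723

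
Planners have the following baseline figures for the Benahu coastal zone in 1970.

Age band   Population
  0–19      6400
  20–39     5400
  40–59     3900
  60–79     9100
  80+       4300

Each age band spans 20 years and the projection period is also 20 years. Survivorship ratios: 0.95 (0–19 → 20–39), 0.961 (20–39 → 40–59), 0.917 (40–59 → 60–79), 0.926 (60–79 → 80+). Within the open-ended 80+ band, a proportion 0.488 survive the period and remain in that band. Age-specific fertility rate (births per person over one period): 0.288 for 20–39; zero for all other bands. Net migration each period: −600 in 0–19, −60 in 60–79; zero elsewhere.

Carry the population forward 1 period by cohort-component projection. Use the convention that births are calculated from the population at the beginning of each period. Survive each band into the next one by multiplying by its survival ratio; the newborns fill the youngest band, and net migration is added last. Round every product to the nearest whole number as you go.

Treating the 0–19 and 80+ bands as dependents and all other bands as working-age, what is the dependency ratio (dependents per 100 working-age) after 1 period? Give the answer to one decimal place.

77.6

Numbering the bands 1..5 from youngest to oldest:
Period 1.
Births: 5400 * 0.288 = 1555
Band 2: 6400 * 0.95 = 6080
Band 3: 5400 * 0.961 = 5189
Band 4: 3900 * 0.917 = 3576
Band 5: 9100 * 0.926 + 4300 * 0.488 = 8427 + 2098 = 10525
Net migration: Band 1 − 600 → 955; Band 4 − 60 → 3516
Giving 955 / 6080 / 5189 / 3516 / 10525.
Dependents (band 0–19 + band 80+) = 955 + 10525 = 11480; working-age = 14785; ratio = 11480/14785 × 100 = 77.6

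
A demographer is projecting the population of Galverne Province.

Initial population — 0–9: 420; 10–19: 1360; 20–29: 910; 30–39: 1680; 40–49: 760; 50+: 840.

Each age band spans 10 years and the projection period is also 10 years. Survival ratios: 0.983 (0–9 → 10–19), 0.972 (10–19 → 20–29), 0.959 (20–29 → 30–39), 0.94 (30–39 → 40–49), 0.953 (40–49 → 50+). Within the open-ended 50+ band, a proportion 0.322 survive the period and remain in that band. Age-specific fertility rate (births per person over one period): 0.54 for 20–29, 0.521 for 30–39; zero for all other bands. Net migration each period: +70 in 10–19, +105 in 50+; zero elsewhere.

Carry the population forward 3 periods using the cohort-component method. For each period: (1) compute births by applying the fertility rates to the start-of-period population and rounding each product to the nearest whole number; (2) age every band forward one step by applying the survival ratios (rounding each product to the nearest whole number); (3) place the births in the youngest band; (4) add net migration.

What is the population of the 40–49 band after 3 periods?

1192

Call the groups 1 to 6, youngest first.
After projecting period 1:
Births: 910 × 0.54 = 491, 1680 × 0.521 = 875 ⇒ total 1366
Group 2: 420 × 0.983 = 413
Group 3: 1360 × 0.972 = 1322
Group 4: 910 × 0.959 = 873
Group 5: 1680 × 0.94 = 1579
Group 6: 760 × 0.953 + 840 × 0.322 = 724 + 270 = 994
Net migration: Group 2 + 70 → 483; Group 6 + 105 → 1099
End of period: [1366, 483, 1322, 873, 1579, 1099]
After projecting period 2:
Births: 1322 × 0.54 = 714, 873 × 0.521 = 455 ⇒ total 1169
Group 2: 1366 × 0.983 = 1343
Group 3: 483 × 0.972 = 469
Group 4: 1322 × 0.959 = 1268
Group 5: 873 × 0.94 = 821
Group 6: 1579 × 0.953 + 1099 × 0.322 = 1505 + 354 = 1859
Net migration: Group 2 + 70 → 1413; Group 6 + 105 → 1964
End of period: [1169, 1413, 469, 1268, 821, 1964]
After projecting period 3:
Births: 469 × 0.54 = 253, 1268 × 0.521 = 661 ⇒ total 914
Group 2: 1169 × 0.983 = 1149
Group 3: 1413 × 0.972 = 1373
Group 4: 469 × 0.959 = 450
Group 5: 1268 × 0.94 = 1192
Group 6: 821 × 0.953 + 1964 × 0.322 = 782 + 632 = 1414
Net migration: Group 2 + 70 → 1219; Group 6 + 105 → 1519
End of period: [914, 1219, 1373, 450, 1192, 1519]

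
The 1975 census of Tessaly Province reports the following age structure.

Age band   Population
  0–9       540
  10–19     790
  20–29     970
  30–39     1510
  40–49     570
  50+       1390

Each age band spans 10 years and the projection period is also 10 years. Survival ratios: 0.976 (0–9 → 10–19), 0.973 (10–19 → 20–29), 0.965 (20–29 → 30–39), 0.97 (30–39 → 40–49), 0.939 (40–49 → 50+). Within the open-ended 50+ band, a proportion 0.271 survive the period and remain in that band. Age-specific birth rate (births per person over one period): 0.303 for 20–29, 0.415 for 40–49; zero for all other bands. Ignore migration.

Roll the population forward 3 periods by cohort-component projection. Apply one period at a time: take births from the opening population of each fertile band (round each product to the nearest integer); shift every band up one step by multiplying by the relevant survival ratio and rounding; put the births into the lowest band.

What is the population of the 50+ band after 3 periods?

— Period 1 —
Births: 970 × 0.303 = 294, 570 × 0.415 = 237 — total 531
10–19: 540 × 0.976 = 527
20–29: 790 × 0.973 = 769
30–39: 970 × 0.965 = 936
40–49: 1510 × 0.97 = 1465
50+: 570 × 0.939 + 1390 × 0.271 = 535 + 377 = 912
Population now: 0–9=531, 10–19=527, 20–29=769, 30–39=936, 40–49=1465, 50+=912
— Period 2 —
Births: 769 × 0.303 = 233, 1465 × 0.415 = 608 — total 841
10–19: 531 × 0.976 = 518
20–29: 527 × 0.973 = 513
30–39: 769 × 0.965 = 742
40–49: 936 × 0.97 = 908
50+: 1465 × 0.939 + 912 × 0.271 = 1376 + 247 = 1623
Population now: 0–9=841, 10–19=518, 20–29=513, 30–39=742, 40–49=908, 50+=1623
— Period 3 —
Births: 513 × 0.303 = 155, 908 × 0.415 = 377 — total 532
10–19: 841 × 0.976 = 821
20–29: 518 × 0.973 = 504
30–39: 513 × 0.965 = 495
40–49: 742 × 0.97 = 720
50+: 908 × 0.939 + 1623 × 0.271 = 853 + 440 = 1293
Population now: 0–9=532, 10–19=821, 20–29=504, 30–39=495, 40–49=720, 50+=1293

1293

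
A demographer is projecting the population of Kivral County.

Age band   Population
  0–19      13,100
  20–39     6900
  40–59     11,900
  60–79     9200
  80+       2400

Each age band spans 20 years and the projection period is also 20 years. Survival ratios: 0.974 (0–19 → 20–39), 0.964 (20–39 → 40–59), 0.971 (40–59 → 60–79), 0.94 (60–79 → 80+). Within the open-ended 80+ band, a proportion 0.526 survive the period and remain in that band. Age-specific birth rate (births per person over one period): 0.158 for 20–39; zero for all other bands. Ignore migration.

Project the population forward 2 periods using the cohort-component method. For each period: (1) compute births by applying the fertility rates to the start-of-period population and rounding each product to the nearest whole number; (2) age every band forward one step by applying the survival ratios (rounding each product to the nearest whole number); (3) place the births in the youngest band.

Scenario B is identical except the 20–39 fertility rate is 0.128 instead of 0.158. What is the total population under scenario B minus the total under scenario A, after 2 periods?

(Bands numbered youngest = 1 to oldest = 5.)
Period 1.
Births: 6900 × 0.158 = 1090
Band 2: 13100 × 0.974 = 12759
Band 3: 6900 × 0.964 = 6652
Band 4: 11900 × 0.971 = 11555
Band 5: 9200 × 0.94 + 2400 × 0.526 = 8648 + 1262 = 9910
Giving 1090 / 12759 / 6652 / 11555 / 9910.
Period 2.
Births: 12759 × 0.158 = 2016
Band 2: 1090 × 0.974 = 1062
Band 3: 12759 × 0.964 = 12300
Band 4: 6652 × 0.971 = 6459
Band 5: 11555 × 0.94 + 9910 × 0.526 = 10862 + 5213 = 16075
Giving 2016 / 1062 / 12300 / 6459 / 16075.
Scenario A total after 2 periods: 37912
Scenario B projection —
Period 1.
Births: 6900 × 0.128 = 883
Band 2: 13100 × 0.974 = 12759
Band 3: 6900 × 0.964 = 6652
Band 4: 11900 × 0.971 = 11555
Band 5: 9200 × 0.94 + 2400 × 0.526 = 8648 + 1262 = 9910
Giving 883 / 12759 / 6652 / 11555 / 9910.
Period 2.
Births: 12759 × 0.128 = 1633
Band 2: 883 × 0.974 = 860
Band 3: 12759 × 0.964 = 12300
Band 4: 6652 × 0.971 = 6459
Band 5: 11555 × 0.94 + 9910 × 0.526 = 10862 + 5213 = 16075
Giving 1633 / 860 / 12300 / 6459 / 16075.
Scenario B total after 2 periods: 37327
Difference B − A = 37327 − 37912 = -585

-585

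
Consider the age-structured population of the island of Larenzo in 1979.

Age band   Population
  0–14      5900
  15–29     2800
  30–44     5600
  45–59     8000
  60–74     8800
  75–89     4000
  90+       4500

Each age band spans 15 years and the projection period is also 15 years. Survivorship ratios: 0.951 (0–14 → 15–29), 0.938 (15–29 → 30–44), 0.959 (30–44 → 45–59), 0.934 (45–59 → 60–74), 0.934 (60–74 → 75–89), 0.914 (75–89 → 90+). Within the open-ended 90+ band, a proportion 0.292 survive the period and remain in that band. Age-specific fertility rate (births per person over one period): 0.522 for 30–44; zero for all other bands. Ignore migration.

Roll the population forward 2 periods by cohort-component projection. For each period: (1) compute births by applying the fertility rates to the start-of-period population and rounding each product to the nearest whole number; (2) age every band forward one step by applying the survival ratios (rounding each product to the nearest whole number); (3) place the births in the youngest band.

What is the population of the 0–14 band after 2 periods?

1371

Numbering the groups 1..7 from youngest to oldest:
Period 1:
Births: 5600 × 0.522 = 2923
Group 2: 5900 × 0.951 = 5611
Group 3: 2800 × 0.938 = 2626
Group 4: 5600 × 0.959 = 5370
Group 5: 8000 × 0.934 = 7472
Group 6: 8800 × 0.934 = 8219
Group 7: 4000 × 0.914 + 4500 × 0.292 = 3656 + 1314 = 4970
Population now: 0–14=2923, 15–29=5611, 30–44=2626, 45–59=5370, 60–74=7472, 75–89=8219, 90+=4970
Period 2:
Births: 2626 × 0.522 = 1371
Group 2: 2923 × 0.951 = 2780
Group 3: 5611 × 0.938 = 5263
Group 4: 2626 × 0.959 = 2518
Group 5: 5370 × 0.934 = 5016
Group 6: 7472 × 0.934 = 6979
Group 7: 8219 × 0.914 + 4970 × 0.292 = 7512 + 1451 = 8963
Population now: 0–14=1371, 15–29=2780, 30–44=5263, 45–59=2518, 60–74=5016, 75–89=6979, 90+=8963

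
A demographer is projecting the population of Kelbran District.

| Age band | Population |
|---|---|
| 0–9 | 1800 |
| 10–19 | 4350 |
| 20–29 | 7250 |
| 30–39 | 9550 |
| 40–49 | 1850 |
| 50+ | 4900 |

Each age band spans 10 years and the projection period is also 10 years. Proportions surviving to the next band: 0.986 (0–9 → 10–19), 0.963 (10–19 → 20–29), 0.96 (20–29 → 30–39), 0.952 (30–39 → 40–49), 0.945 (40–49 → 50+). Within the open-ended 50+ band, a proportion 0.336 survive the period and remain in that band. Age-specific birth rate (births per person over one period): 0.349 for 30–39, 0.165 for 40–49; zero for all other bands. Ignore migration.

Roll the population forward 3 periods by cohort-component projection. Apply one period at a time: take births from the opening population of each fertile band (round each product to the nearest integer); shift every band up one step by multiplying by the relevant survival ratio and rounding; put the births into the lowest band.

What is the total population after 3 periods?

24825

(Groups numbered youngest = 1 to oldest = 6.)
Period 1.
Births: 9550 × 0.349 = 3333, 1850 × 0.165 = 305 → 3638
Group 2: 1800 × 0.986 = 1775
Group 3: 4350 × 0.963 = 4189
Group 4: 7250 × 0.96 = 6960
Group 5: 9550 × 0.952 = 9092
Group 6: 1850 × 0.945 + 4900 × 0.336 = 1748 + 1646 = 3394
Giving 3638 / 1775 / 4189 / 6960 / 9092 / 3394.
Period 2.
Births: 6960 × 0.349 = 2429, 9092 × 0.165 = 1500 → 3929
Group 2: 3638 × 0.986 = 3587
Group 3: 1775 × 0.963 = 1709
Group 4: 4189 × 0.96 = 4021
Group 5: 6960 × 0.952 = 6626
Group 6: 9092 × 0.945 + 3394 × 0.336 = 8592 + 1140 = 9732
Giving 3929 / 3587 / 1709 / 4021 / 6626 / 9732.
Period 3.
Births: 4021 × 0.349 = 1403, 6626 × 0.165 = 1093 → 2496
Group 2: 3929 × 0.986 = 3874
Group 3: 3587 × 0.963 = 3454
Group 4: 1709 × 0.96 = 1641
Group 5: 4021 × 0.952 = 3828
Group 6: 6626 × 0.945 + 9732 × 0.336 = 6262 + 3270 = 9532
Giving 2496 / 3874 / 3454 / 1641 / 3828 / 9532.
Total after period 3: 2496 + 3874 + 3454 + 1641 + 3828 + 9532 = 24825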